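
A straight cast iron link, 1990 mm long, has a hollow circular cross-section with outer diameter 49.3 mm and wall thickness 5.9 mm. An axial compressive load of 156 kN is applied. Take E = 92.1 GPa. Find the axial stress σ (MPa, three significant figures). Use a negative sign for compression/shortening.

A = 804.4 mm².
σ = N/A = -156000/804.4 = -193.9 MPa.

-194 MPa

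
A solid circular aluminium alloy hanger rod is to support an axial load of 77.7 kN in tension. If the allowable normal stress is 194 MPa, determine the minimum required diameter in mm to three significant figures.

Required area A ≥ P/σ_allow = 77700/194 = 400.5 mm².
For a solid circular section, d ≥ √(4A/π) = 22.58 mm.

22.6 mm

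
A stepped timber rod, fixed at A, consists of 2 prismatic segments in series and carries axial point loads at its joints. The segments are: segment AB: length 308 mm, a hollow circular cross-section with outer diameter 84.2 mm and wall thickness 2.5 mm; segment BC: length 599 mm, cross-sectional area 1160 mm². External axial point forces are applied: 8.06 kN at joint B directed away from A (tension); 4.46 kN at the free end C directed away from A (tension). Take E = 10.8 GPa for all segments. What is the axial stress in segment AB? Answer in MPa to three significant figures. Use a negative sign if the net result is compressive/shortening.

Internal axial forces (sectioning from the free end, tension +): N_BC = 4.46 kN, N_AB = 12.52 kN.
A_AB = 641.7 mm².
σ_AB = N_AB/A_AB = 12520/641.7 = 19.51 MPa.

19.5 MPa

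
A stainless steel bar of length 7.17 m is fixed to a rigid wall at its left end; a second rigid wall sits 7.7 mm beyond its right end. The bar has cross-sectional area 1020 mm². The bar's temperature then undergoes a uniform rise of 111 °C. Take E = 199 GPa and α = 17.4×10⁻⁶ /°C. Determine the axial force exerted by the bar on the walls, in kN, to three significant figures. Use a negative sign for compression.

Free thermal expansion αLΔT = 17.4e-6 · 7170 · 111 = 13.85 mm.
The walls engage after the gap closes; constrained expansion = 13.85 − 7.7 = 6.148 mm.
The walls impose strain ε = −(6.148)/7170 = -8.5748e-04; σ = Eε = 199000 · -8.5748e-04 = -170.6 MPa.
Wall reaction R = σ·A = -170.6·1020 = -174100 N = -174.1 kN.

-174 kN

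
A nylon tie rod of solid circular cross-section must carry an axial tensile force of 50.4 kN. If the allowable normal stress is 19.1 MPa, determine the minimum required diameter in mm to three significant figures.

Required area A ≥ P/σ_allow = 50400/19.1 = 2639 mm².
For a solid circular section, d ≥ √(4A/π) = 57.96 mm.

58.0 mm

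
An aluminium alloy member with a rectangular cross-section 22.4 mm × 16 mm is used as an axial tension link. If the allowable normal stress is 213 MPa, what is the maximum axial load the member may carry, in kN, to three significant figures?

A = 358.4 mm².
P_max = σ_allow · A = 213 · 358.4 = 76340 N = 76.34 kN.

76.3 kN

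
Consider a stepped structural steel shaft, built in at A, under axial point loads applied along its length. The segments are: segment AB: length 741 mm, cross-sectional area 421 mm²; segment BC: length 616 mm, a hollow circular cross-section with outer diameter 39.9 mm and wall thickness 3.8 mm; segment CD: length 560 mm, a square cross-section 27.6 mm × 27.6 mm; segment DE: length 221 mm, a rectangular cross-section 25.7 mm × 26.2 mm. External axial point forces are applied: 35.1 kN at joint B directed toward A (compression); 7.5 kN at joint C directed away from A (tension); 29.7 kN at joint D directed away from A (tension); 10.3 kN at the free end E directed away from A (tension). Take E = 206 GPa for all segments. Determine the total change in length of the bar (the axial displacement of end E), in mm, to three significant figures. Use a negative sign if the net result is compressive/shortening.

Internal axial forces (sectioning from the free end, tension +): N_DE = 10.3 kN, N_CD = 40 kN, N_BC = 47.5 kN, N_AB = 12.4 kN.
A_BC = 431 mm².
A_CD = 761.8 mm².
A_DE = 673.3 mm².
δ_AB = 12400·741/(421·206000) = 0.1059 mm
δ_BC = 47500·616/(431·206000) = 0.3296 mm
δ_CD = 40000·560/(761.8·206000) = 0.1427 mm
δ_DE = 10300·221/(673.3·206000) = 0.01641 mm
δ = Σδ_i = 0.5947 mm.

0.595 mm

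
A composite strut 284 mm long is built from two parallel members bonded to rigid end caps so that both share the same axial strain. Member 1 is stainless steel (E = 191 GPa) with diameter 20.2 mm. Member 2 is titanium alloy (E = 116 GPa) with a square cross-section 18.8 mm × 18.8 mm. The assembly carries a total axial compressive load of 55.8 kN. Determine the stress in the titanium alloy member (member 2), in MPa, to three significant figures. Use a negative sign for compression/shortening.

-63.3 MPa

A_1 = 320.5 mm².
A_2 = 353.4 mm².
Equal strain + equilibrium ⇒ each member carries load in proportion to AE: A₁E₁ = 61210000 N, A₂E₂ = 41000000 N, ΣAE = 102200000 N.
σ₂ = P·E₂/ΣAE = -55800·116000/102200000 = -63.33 MPa.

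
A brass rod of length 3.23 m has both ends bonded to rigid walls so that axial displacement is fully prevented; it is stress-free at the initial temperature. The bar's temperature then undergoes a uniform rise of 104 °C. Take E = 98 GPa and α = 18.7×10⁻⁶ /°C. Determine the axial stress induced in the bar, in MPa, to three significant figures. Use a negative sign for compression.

Free thermal expansion αLΔT = 18.7e-6 · 3230 · 104 = 6.282 mm.
The walls impose strain ε = −(6.282)/3230 = -1.9448e-03; σ = Eε = 98000 · -1.9448e-03 = -190.6 MPa.

-191 MPa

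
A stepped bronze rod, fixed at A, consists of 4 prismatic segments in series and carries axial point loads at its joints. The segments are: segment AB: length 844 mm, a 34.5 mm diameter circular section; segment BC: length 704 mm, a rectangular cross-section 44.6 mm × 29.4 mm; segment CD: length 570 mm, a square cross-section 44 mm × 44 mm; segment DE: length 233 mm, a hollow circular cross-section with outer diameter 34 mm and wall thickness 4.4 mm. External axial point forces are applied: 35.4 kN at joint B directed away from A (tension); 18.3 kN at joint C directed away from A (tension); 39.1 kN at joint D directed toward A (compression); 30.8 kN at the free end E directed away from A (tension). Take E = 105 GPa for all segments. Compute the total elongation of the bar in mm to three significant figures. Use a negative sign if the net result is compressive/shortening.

0.585 mm

Internal axial forces (sectioning from the free end, tension +): N_DE = 30.8 kN, N_CD = -8.3 kN, N_BC = 10 kN, N_AB = 45.4 kN.
A_AB = 934.8 mm².
A_BC = 1311 mm².
A_CD = 1936 mm².
A_DE = 409.2 mm².
δ_AB = 45400·844/(934.8·105000) = 0.3904 mm
δ_BC = 10000·704/(1311·105000) = 0.05113 mm
δ_CD = -8300·570/(1936·105000) = -0.02327 mm
δ_DE = 30800·233/(409.2·105000) = 0.167 mm
δ = Σδ_i = 0.5853 mm.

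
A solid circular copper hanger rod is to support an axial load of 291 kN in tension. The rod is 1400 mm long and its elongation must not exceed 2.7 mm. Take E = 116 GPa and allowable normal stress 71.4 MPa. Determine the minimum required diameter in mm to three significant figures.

72.0 mm

Required area A ≥ P/σ_allow = 291000/71.4 = 4076 mm².
For a solid circular section, d ≥ √(4A/π) = 72.04 mm.
Elongation limit: A ≥ PL/(Eδ_allow) = 291000·1400/(116000·2.7) = 1301 mm² ⇒ d ≥ 40.7 mm.
The stress limit governs.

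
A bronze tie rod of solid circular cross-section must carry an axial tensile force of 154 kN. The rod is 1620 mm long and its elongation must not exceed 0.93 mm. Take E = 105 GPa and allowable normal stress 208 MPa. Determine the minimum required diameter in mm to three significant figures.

57.0 mm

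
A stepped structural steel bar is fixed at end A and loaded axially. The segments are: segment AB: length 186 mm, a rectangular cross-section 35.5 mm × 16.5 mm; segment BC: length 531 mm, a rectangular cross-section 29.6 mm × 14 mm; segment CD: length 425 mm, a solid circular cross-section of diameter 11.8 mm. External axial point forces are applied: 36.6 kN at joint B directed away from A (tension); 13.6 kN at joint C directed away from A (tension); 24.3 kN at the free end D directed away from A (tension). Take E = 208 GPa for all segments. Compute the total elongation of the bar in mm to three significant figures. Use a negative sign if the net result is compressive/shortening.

0.801 mm

Internal axial forces (sectioning from the free end, tension +): N_CD = 24.3 kN, N_BC = 37.9 kN, N_AB = 74.5 kN.
A_AB = 585.8 mm².
A_BC = 414.4 mm².
A_CD = 109.4 mm².
δ_AB = 74500·186/(585.8·208000) = 0.1137 mm
δ_BC = 37900·531/(414.4·208000) = 0.2335 mm
δ_CD = 24300·425/(109.4·208000) = 0.454 mm
δ = Σδ_i = 0.8012 mm.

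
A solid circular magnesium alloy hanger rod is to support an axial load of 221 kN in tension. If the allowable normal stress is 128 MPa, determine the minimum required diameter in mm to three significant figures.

Required area A ≥ P/σ_allow = 221000/128 = 1727 mm².
For a solid circular section, d ≥ √(4A/π) = 46.89 mm.

46.9 mm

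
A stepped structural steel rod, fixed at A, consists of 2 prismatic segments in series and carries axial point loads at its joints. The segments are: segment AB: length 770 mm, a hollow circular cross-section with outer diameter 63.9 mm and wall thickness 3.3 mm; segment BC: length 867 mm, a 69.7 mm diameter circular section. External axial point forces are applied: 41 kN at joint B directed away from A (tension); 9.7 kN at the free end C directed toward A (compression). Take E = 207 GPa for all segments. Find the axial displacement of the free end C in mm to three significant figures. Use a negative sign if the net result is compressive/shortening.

0.175 mm

Internal axial forces (sectioning from the free end, tension +): N_BC = -9.7 kN, N_AB = 31.3 kN.
A_AB = 628.3 mm².
A_BC = 3816 mm².
δ_AB = 31300·770/(628.3·207000) = 0.1853 mm
δ_BC = -9700·867/(3816·207000) = -0.01065 mm
δ = Σδ_i = 0.1747 mm.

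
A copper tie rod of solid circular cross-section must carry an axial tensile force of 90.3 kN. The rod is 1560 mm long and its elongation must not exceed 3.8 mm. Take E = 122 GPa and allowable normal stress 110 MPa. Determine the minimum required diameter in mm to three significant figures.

Required area A ≥ P/σ_allow = 90300/110 = 820.9 mm².
For a solid circular section, d ≥ √(4A/π) = 32.33 mm.
Elongation limit: A ≥ PL/(Eδ_allow) = 90300·1560/(122000·3.8) = 303.9 mm² ⇒ d ≥ 19.67 mm.
The stress limit governs.

32.3 mm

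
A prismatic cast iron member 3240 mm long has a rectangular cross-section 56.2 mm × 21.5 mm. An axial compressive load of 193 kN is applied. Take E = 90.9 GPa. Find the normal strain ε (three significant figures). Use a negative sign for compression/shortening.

-0.00176

A = 1208 mm².
σ = N/A = -159.7 MPa; ε = σ/E = -159.7/90900 = -1.757e-03.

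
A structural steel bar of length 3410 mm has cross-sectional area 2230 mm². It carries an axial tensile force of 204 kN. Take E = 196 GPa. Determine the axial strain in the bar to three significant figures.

σ = N/A = 91.48 MPa; ε = σ/E = 91.48/196000 = 4.667e-04.

4.67e-04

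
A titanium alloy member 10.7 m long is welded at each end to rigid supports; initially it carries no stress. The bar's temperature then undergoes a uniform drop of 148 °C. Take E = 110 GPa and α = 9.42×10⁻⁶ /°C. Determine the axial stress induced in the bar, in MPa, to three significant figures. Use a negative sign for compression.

Free thermal expansion αLΔT = 9.42e-6 · 10700 · -148 = -14.92 mm.
The walls impose strain ε = −(-14.92)/10700 = 1.3942e-03; σ = Eε = 110000 · 1.3942e-03 = 153.4 MPa.

153 MPa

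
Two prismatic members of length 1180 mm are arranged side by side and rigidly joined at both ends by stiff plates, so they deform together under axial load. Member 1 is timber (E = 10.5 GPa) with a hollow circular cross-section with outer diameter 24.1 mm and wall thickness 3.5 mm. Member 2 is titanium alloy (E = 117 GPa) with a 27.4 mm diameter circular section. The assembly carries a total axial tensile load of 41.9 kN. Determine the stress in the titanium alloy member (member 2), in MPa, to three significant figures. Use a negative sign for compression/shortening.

A_1 = 226.5 mm².
A_2 = 589.6 mm².
Equal strain + equilibrium ⇒ each member carries load in proportion to AE: A₁E₁ = 2378000 N, A₂E₂ = 68990000 N, ΣAE = 71370000 N.
σ₂ = P·E₂/ΣAE = 41900·117000/71370000 = 68.69 MPa.

68.7 MPa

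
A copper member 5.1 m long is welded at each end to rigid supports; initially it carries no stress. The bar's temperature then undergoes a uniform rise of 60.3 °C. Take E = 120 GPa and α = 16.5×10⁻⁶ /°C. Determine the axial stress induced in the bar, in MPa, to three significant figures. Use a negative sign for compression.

-119 MPa

Free thermal expansion αLΔT = 16.5e-6 · 5100 · 60.3 = 5.074 mm.
The walls impose strain ε = −(5.074)/5100 = -9.9495e-04; σ = Eε = 120000 · -9.9495e-04 = -119.4 MPa.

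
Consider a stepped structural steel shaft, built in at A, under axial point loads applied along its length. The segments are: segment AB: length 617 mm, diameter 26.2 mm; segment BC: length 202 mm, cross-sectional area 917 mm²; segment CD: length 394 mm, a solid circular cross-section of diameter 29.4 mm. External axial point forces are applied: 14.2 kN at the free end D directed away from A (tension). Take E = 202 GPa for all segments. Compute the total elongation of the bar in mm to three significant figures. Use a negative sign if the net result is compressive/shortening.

0.137 mm

Internal axial forces (sectioning from the free end, tension +): N_CD = 14.2 kN, N_BC = 14.2 kN, N_AB = 14.2 kN.
A_AB = 539.1 mm².
A_CD = 678.9 mm².
δ_AB = 14200·617/(539.1·202000) = 0.08045 mm
δ_BC = 14200·202/(917·202000) = 0.01549 mm
δ_CD = 14200·394/(678.9·202000) = 0.0408 mm
δ = Σδ_i = 0.1367 mm.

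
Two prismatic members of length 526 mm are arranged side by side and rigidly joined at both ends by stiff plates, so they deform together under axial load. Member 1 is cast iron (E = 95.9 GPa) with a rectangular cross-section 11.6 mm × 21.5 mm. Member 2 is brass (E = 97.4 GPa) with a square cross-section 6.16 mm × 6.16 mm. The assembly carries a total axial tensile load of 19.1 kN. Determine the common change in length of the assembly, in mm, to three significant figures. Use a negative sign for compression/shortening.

A_1 = 249.4 mm².
A_2 = 37.95 mm².
Equal strain + equilibrium ⇒ each member carries load in proportion to AE: A₁E₁ = 23920000 N, A₂E₂ = 3696000 N, ΣAE = 27610000 N.
δ = PL/ΣAE = 19100·526/27610000 = 0.3638 mm.

0.364 mm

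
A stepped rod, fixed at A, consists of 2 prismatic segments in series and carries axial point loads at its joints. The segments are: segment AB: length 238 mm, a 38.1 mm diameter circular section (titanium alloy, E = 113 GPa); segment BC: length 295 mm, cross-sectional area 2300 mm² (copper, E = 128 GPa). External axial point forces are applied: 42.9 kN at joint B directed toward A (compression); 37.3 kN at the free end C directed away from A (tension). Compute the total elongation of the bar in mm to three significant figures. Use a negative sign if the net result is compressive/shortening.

0.0270 mm

Internal axial forces (sectioning from the free end, tension +): N_BC = 37.3 kN, N_AB = -5.6 kN.
A_AB = 1140 mm².
δ_AB = -5600·238/(1140·113000) = -0.01035 mm
δ_BC = 37300·295/(2300·128000) = 0.03738 mm
δ = Σδ_i = 0.02703 mm.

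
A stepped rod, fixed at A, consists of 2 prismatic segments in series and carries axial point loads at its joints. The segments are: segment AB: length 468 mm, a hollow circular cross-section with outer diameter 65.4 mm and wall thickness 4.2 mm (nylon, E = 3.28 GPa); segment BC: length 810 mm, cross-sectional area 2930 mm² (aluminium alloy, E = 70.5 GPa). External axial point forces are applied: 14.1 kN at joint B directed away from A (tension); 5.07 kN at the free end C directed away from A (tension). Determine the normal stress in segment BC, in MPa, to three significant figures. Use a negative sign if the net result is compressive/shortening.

1.73 MPa

Internal axial forces (sectioning from the free end, tension +): N_BC = 5.07 kN, N_AB = 19.17 kN.
σ_BC = N_BC/A_BC = 5070/2930 = 1.73 MPa.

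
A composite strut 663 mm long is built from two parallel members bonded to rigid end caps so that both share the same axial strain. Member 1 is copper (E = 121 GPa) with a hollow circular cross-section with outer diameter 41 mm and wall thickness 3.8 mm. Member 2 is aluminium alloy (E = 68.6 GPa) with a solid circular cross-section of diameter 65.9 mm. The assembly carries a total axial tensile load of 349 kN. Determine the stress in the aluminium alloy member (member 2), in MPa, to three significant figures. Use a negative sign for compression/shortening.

83.2 MPa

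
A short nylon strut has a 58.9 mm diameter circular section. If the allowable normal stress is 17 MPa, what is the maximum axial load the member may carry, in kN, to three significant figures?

A = 2725 mm².
P_max = σ_allow · A = 17 · 2725 = 46320 N = 46.32 kN.

46.3 kN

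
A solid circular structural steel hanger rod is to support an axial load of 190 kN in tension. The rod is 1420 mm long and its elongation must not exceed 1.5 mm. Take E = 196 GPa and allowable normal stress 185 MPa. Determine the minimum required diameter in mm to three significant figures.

Required area A ≥ P/σ_allow = 190000/185 = 1027 mm².
For a solid circular section, d ≥ √(4A/π) = 36.16 mm.
Elongation limit: A ≥ PL/(Eδ_allow) = 190000·1420/(196000·1.5) = 917.7 mm² ⇒ d ≥ 34.18 mm.
The stress limit governs.

36.2 mm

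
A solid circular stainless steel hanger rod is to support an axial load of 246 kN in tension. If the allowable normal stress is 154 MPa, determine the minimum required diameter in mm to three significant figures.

Required area A ≥ P/σ_allow = 246000/154 = 1597 mm².
For a solid circular section, d ≥ √(4A/π) = 45.1 mm.

45.1 mm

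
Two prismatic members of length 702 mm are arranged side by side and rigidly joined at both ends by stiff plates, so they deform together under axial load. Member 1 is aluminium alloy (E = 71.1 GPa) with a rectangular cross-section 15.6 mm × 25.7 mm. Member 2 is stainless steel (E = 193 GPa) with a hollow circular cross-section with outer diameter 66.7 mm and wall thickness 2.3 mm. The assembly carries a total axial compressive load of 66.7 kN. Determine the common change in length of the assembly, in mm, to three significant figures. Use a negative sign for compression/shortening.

A_1 = 400.9 mm².
A_2 = 465.3 mm².
Equal strain + equilibrium ⇒ each member carries load in proportion to AE: A₁E₁ = 28510000 N, A₂E₂ = 89810000 N, ΣAE = 118300000 N.
δ = PL/ΣAE = -66700·702/118300000 = -0.3958 mm.

-0.396 mm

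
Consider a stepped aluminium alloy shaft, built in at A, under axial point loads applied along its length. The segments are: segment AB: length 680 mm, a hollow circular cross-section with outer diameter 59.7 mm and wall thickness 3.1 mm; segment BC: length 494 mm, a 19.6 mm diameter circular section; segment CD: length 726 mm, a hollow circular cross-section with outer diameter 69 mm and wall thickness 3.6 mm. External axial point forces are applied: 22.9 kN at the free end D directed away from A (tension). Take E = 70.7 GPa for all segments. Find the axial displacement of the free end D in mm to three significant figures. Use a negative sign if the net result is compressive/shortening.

Internal axial forces (sectioning from the free end, tension +): N_CD = 22.9 kN, N_BC = 22.9 kN, N_AB = 22.9 kN.
A_AB = 551.2 mm².
A_BC = 301.7 mm².
A_CD = 739.7 mm².
δ_AB = 22900·680/(551.2·70700) = 0.3996 mm
δ_BC = 22900·494/(301.7·70700) = 0.5303 mm
δ_CD = 22900·726/(739.7·70700) = 0.3179 mm
δ = Σδ_i = 1.248 mm.

1.25 mm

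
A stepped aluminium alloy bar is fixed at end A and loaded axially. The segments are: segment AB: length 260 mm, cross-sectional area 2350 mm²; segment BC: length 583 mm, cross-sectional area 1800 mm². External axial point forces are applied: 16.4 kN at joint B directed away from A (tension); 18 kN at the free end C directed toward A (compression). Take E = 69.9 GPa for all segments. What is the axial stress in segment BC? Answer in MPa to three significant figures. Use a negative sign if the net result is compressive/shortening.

-10.0 MPa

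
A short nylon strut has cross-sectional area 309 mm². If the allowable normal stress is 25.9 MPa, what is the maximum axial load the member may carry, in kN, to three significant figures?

8.00 kN

P_max = σ_allow · A = 25.9 · 309 = 8003 N = 8.003 kN.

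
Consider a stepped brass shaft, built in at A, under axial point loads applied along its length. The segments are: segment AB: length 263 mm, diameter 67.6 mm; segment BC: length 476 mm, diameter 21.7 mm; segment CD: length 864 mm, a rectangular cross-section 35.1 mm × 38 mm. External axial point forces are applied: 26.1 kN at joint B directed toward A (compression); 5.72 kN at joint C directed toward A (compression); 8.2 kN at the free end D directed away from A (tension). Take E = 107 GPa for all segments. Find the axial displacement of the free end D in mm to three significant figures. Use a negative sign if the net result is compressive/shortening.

0.0633 mm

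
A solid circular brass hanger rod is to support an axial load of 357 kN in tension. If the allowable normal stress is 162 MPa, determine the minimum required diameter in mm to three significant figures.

53.0 mm

Required area A ≥ P/σ_allow = 357000/162 = 2204 mm².
For a solid circular section, d ≥ √(4A/π) = 52.97 mm.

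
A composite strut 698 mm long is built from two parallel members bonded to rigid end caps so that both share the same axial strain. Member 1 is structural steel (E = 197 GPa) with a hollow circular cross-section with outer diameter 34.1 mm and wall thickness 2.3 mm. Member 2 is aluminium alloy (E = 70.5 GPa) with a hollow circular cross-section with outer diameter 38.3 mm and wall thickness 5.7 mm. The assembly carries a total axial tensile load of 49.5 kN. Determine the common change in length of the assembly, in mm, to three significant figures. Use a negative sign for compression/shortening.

0.400 mm

A_1 = 229.8 mm².
A_2 = 583.8 mm².
Equal strain + equilibrium ⇒ each member carries load in proportion to AE: A₁E₁ = 45270000 N, A₂E₂ = 41160000 N, ΣAE = 86420000 N.
δ = PL/ΣAE = 49500·698/86420000 = 0.3998 mm.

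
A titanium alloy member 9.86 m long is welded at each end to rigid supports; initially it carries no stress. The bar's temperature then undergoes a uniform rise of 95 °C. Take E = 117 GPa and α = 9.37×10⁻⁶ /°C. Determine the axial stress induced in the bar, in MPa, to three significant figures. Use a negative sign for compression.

-104 MPa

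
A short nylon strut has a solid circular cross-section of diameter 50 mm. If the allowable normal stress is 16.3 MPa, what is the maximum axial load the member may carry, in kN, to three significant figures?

A = 1963 mm².
P_max = σ_allow · A = 16.3 · 1963 = 32000 N = 32 kN.

32.0 kN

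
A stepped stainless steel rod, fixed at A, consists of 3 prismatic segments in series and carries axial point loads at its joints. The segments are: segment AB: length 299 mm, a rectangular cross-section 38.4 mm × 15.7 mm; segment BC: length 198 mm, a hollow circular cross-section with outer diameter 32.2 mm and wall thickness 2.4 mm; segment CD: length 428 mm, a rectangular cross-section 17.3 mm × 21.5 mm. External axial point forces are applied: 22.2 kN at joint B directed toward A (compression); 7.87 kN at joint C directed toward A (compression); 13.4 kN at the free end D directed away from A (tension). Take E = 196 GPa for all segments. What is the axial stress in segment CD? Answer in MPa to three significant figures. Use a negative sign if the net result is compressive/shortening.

36.0 MPa

Internal axial forces (sectioning from the free end, tension +): N_CD = 13.4 kN, N_BC = 5.53 kN, N_AB = -16.67 kN.
A_CD = 371.9 mm².
σ_CD = N_CD/A_CD = 13400/371.9 = 36.03 MPa.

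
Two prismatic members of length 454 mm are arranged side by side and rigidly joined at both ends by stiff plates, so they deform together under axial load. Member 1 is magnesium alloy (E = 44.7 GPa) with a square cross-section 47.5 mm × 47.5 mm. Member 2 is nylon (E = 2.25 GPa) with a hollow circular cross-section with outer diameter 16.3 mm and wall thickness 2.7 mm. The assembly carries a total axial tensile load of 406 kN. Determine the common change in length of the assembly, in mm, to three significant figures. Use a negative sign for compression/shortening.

1.82 mm

A_1 = 2256 mm².
A_2 = 115.4 mm².
Equal strain + equilibrium ⇒ each member carries load in proportion to AE: A₁E₁ = 100900000 N, A₂E₂ = 259600 N, ΣAE = 101100000 N.
δ = PL/ΣAE = 406000·454/101100000 = 1.823 mm.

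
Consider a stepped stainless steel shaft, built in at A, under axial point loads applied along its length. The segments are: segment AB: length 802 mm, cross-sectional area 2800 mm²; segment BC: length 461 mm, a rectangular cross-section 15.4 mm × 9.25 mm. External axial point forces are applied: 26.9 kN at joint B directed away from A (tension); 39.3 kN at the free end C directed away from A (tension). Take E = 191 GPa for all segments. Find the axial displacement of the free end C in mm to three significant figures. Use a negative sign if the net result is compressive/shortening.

Internal axial forces (sectioning from the free end, tension +): N_BC = 39.3 kN, N_AB = 66.2 kN.
A_BC = 142.5 mm².
δ_AB = 66200·802/(2800·191000) = 0.09928 mm
δ_BC = 39300·461/(142.5·191000) = 0.6659 mm
δ = Σδ_i = 0.7652 mm.

0.765 mm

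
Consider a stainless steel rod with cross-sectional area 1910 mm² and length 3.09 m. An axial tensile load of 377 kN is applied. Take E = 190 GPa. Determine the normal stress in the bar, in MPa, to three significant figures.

σ = N/A = 377000/1910 = 197.4 MPa.

197 MPa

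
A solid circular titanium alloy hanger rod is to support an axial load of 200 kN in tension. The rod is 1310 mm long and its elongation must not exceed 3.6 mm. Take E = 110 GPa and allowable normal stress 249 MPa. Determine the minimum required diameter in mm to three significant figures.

32.0 mm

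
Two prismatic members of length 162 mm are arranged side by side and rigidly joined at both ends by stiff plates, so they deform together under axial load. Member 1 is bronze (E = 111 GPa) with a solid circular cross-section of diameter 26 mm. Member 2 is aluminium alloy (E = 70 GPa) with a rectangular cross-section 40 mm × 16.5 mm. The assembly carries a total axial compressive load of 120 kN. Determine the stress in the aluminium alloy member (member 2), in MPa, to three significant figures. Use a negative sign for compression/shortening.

-79.9 MPa

A_1 = 530.9 mm².
A_2 = 660 mm².
Equal strain + equilibrium ⇒ each member carries load in proportion to AE: A₁E₁ = 58930000 N, A₂E₂ = 46200000 N, ΣAE = 105100000 N.
σ₂ = P·E₂/ΣAE = -120000·70000/105100000 = -79.9 MPa.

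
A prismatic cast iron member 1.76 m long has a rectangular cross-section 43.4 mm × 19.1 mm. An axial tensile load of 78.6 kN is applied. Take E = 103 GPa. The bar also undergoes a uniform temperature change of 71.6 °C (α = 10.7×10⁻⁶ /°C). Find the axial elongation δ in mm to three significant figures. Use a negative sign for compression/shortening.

A = 828.9 mm².
δ_mech = NL/(AE) = 78600·1760/(828.9·103000) = 1.62 mm.
δ_thermal = αLΔT = 10.7e-6·1760·71.6 = 1.348 mm.
δ = δ_mech + δ_thermal = 2.969 mm.

2.97 mm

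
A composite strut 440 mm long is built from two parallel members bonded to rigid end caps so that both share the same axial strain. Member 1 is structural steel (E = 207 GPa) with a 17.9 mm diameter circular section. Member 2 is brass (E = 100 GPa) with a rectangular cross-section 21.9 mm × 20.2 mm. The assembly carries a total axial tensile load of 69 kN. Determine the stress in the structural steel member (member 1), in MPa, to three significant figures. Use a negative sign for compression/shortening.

A_1 = 251.6 mm².
A_2 = 442.4 mm².
Equal strain + equilibrium ⇒ each member carries load in proportion to AE: A₁E₁ = 52090000 N, A₂E₂ = 44240000 N, ΣAE = 96330000 N.
σ₁ = P·E₁/ΣAE = 69000·207000/96330000 = 148.3 MPa.

148 MPa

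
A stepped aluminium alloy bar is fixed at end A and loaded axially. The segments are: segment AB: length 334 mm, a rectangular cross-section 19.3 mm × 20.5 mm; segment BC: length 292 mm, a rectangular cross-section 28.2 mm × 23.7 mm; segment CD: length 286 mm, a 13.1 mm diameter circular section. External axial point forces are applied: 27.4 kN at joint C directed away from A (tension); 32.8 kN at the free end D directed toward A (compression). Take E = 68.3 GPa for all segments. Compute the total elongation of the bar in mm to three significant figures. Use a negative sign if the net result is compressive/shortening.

Internal axial forces (sectioning from the free end, tension +): N_CD = -32.8 kN, N_BC = -5.4 kN, N_AB = -5.4 kN.
A_AB = 395.7 mm².
A_BC = 668.3 mm².
A_CD = 134.8 mm².
δ_AB = -5400·334/(395.7·68300) = -0.06674 mm
δ_BC = -5400·292/(668.3·68300) = -0.03454 mm
δ_CD = -32800·286/(134.8·68300) = -1.019 mm
δ = Σδ_i = -1.12 mm.

-1.12 mm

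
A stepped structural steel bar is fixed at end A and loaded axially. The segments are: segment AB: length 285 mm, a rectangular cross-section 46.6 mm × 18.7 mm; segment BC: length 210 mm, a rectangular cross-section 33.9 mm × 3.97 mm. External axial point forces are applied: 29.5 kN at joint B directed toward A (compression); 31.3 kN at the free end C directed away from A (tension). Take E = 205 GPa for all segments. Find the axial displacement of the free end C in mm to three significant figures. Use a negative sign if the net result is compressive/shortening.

Internal axial forces (sectioning from the free end, tension +): N_BC = 31.3 kN, N_AB = 1.8 kN.
A_AB = 871.4 mm².
A_BC = 134.6 mm².
δ_AB = 1800·285/(871.4·205000) = 0.002872 mm
δ_BC = 31300·210/(134.6·205000) = 0.2382 mm
δ = Σδ_i = 0.2411 mm.

0.241 mm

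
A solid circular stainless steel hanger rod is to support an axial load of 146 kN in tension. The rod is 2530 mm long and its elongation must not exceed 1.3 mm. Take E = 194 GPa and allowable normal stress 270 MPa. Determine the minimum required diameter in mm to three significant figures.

Required area A ≥ P/σ_allow = 146000/270 = 540.7 mm².
For a solid circular section, d ≥ √(4A/π) = 26.24 mm.
Elongation limit: A ≥ PL/(Eδ_allow) = 146000·2530/(194000·1.3) = 1465 mm² ⇒ d ≥ 43.18 mm.
The elongation limit governs.

43.2 mm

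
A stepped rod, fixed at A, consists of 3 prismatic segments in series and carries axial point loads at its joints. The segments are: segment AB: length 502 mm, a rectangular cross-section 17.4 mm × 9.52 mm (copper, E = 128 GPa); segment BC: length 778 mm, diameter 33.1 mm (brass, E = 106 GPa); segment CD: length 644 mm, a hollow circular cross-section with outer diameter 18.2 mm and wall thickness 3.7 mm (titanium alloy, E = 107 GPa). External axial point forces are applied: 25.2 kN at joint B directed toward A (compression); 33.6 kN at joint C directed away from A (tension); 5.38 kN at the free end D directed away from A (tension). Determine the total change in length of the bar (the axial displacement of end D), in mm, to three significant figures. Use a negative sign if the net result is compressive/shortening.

0.851 mm

Internal axial forces (sectioning from the free end, tension +): N_CD = 5.38 kN, N_BC = 38.98 kN, N_AB = 13.78 kN.
A_AB = 165.6 mm².
A_BC = 860.5 mm².
A_CD = 168.5 mm².
δ_AB = 13780·502/(165.6·128000) = 0.3263 mm
δ_BC = 38980·778/(860.5·106000) = 0.3325 mm
δ_CD = 5380·644/(168.5·107000) = 0.1921 mm
δ = Σδ_i = 0.8509 mm.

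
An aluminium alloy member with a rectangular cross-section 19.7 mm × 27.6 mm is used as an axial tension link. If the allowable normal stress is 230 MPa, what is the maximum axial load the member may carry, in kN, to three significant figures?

A = 543.7 mm².
P_max = σ_allow · A = 230 · 543.7 = 125100 N = 125.1 kN.

125 kN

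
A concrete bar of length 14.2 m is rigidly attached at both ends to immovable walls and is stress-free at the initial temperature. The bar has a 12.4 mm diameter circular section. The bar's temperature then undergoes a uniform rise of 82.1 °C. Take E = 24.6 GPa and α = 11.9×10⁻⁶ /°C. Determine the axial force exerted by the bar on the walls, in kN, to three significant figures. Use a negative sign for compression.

Free thermal expansion αLΔT = 11.9e-6 · 14200 · 82.1 = 13.87 mm.
The walls impose strain ε = −(13.87)/14200 = -9.7699e-04; σ = Eε = 24600 · -9.7699e-04 = -24.03 MPa.
Wall reaction R = σ·A = -24.03·120.8 = -2902 N = -2.902 kN.

-2.90 kN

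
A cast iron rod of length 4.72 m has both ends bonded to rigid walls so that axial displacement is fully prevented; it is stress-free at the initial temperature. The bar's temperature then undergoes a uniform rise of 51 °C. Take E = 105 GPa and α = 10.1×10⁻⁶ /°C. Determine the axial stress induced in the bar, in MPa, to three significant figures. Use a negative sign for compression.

Free thermal expansion αLΔT = 10.1e-6 · 4720 · 51 = 2.431 mm.
The walls impose strain ε = −(2.431)/4720 = -5.1510e-04; σ = Eε = 105000 · -5.1510e-04 = -54.09 MPa.

-54.1 MPa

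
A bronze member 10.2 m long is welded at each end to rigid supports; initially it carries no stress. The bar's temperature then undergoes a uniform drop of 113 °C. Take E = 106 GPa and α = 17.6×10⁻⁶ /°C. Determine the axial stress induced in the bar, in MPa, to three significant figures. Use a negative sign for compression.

Free thermal expansion αLΔT = 17.6e-6 · 10200 · -113 = -20.29 mm.
The walls impose strain ε = −(-20.29)/10200 = 1.9888e-03; σ = Eε = 106000 · 1.9888e-03 = 210.8 MPa.

211 MPa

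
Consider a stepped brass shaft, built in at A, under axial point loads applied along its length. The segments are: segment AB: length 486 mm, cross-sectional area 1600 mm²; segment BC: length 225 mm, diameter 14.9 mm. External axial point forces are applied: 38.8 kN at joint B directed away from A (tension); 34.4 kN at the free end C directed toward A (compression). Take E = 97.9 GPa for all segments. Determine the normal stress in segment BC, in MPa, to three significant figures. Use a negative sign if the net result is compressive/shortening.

Internal axial forces (sectioning from the free end, tension +): N_BC = -34.4 kN, N_AB = 4.4 kN.
A_BC = 174.4 mm².
σ_BC = N_BC/A_BC = -34400/174.4 = -197.3 MPa.

-197 MPa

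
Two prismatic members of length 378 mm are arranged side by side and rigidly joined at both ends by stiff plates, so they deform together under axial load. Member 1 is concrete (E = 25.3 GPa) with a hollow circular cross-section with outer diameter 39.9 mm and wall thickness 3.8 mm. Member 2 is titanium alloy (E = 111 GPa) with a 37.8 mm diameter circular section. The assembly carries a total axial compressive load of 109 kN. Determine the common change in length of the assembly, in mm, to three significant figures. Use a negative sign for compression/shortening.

-0.304 mm

A_1 = 431 mm².
A_2 = 1122 mm².
Equal strain + equilibrium ⇒ each member carries load in proportion to AE: A₁E₁ = 10900000 N, A₂E₂ = 124600000 N, ΣAE = 135500000 N.
δ = PL/ΣAE = -109000·378/135500000 = -0.3041 mm.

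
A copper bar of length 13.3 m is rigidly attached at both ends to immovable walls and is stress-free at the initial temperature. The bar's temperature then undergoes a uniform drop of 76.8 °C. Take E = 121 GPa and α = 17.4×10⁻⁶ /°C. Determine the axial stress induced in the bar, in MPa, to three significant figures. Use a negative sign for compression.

162 MPa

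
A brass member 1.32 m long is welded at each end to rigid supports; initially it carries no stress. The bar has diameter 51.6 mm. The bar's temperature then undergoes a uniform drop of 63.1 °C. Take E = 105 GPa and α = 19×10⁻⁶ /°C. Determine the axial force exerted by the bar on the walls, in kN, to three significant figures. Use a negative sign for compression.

Free thermal expansion αLΔT = 19e-6 · 1320 · -63.1 = -1.583 mm.
The walls impose strain ε = −(-1.583)/1320 = 1.1989e-03; σ = Eε = 105000 · 1.1989e-03 = 125.9 MPa.
Wall reaction R = σ·A = 125.9·2091 = 263200 N = 263.2 kN.

263 kN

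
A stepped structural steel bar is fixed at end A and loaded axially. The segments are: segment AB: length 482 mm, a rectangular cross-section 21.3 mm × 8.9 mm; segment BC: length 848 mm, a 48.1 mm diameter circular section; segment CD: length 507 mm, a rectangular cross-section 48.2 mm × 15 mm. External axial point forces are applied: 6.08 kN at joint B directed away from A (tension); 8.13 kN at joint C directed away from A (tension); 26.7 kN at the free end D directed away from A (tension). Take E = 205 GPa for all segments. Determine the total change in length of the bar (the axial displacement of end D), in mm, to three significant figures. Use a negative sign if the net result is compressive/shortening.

Internal axial forces (sectioning from the free end, tension +): N_CD = 26.7 kN, N_BC = 34.83 kN, N_AB = 40.91 kN.
A_AB = 189.6 mm².
A_BC = 1817 mm².
A_CD = 723 mm².
δ_AB = 40910·482/(189.6·205000) = 0.5074 mm
δ_BC = 34830·848/(1817·205000) = 0.07929 mm
δ_CD = 26700·507/(723·205000) = 0.09133 mm
δ = Σδ_i = 0.678 mm.

0.678 mm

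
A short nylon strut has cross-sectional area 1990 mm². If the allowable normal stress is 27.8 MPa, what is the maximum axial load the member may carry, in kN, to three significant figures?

55.3 kN

P_max = σ_allow · A = 27.8 · 1990 = 55320 N = 55.32 kN.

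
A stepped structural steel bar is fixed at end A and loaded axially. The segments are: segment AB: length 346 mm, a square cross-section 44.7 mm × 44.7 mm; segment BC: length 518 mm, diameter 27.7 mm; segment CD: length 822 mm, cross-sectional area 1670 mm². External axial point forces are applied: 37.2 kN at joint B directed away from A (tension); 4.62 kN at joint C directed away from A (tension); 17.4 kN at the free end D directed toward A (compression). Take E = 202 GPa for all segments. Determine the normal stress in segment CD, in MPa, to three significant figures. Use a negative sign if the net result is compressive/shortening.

Internal axial forces (sectioning from the free end, tension +): N_CD = -17.4 kN, N_BC = -12.78 kN, N_AB = 24.42 kN.
σ_CD = N_CD/A_CD = -17400/1670 = -10.42 MPa.

-10.4 MPa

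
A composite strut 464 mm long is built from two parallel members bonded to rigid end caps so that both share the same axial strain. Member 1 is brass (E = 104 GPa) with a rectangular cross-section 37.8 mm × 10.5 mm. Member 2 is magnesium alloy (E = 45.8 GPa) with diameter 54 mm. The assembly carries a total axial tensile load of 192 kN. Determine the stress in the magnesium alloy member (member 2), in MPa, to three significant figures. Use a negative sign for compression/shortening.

A_1 = 396.9 mm².
A_2 = 2290 mm².
Equal strain + equilibrium ⇒ each member carries load in proportion to AE: A₁E₁ = 41280000 N, A₂E₂ = 104900000 N, ΣAE = 146200000 N.
σ₂ = P·E₂/ΣAE = 192000·45800/146200000 = 60.16 MPa.

60.2 MPa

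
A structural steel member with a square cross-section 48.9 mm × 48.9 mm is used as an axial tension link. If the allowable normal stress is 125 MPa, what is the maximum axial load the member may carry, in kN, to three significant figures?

299 kN

A = 2391 mm².
P_max = σ_allow · A = 125 · 2391 = 298900 N = 298.9 kN.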